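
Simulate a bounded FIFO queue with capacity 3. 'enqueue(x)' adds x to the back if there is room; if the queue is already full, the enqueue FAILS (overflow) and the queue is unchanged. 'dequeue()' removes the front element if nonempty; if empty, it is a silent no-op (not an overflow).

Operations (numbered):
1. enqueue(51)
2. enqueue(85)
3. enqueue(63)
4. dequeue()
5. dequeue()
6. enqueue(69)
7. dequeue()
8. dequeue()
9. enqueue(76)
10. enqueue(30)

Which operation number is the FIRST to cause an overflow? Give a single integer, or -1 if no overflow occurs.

1. enqueue(51): size=1
2. enqueue(85): size=2
3. enqueue(63): size=3
4. dequeue(): size=2
5. dequeue(): size=1
6. enqueue(69): size=2
7. dequeue(): size=1
8. dequeue(): size=0
9. enqueue(76): size=1
10. enqueue(30): size=2

Answer: -1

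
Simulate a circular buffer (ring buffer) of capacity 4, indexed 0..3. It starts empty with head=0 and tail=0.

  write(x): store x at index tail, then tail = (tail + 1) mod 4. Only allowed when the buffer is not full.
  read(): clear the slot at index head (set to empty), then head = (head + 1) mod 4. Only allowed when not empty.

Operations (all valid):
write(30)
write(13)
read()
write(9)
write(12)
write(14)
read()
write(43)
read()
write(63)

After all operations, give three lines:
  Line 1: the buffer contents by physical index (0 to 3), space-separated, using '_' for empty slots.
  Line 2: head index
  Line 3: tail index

Answer: 14 43 63 12
3
3

Derivation:
write(30): buf=[30 _ _ _], head=0, tail=1, size=1
write(13): buf=[30 13 _ _], head=0, tail=2, size=2
read(): buf=[_ 13 _ _], head=1, tail=2, size=1
write(9): buf=[_ 13 9 _], head=1, tail=3, size=2
write(12): buf=[_ 13 9 12], head=1, tail=0, size=3
write(14): buf=[14 13 9 12], head=1, tail=1, size=4
read(): buf=[14 _ 9 12], head=2, tail=1, size=3
write(43): buf=[14 43 9 12], head=2, tail=2, size=4
read(): buf=[14 43 _ 12], head=3, tail=2, size=3
write(63): buf=[14 43 63 12], head=3, tail=3, size=4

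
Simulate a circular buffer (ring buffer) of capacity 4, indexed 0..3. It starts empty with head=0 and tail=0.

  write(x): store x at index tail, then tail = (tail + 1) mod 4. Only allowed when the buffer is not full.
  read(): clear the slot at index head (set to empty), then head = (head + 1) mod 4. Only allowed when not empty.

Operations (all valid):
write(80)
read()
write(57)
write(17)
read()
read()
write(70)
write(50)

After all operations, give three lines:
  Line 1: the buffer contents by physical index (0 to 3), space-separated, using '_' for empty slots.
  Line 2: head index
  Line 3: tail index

Answer: 50 _ _ 70
3
1

Derivation:
write(80): buf=[80 _ _ _], head=0, tail=1, size=1
read(): buf=[_ _ _ _], head=1, tail=1, size=0
write(57): buf=[_ 57 _ _], head=1, tail=2, size=1
write(17): buf=[_ 57 17 _], head=1, tail=3, size=2
read(): buf=[_ _ 17 _], head=2, tail=3, size=1
read(): buf=[_ _ _ _], head=3, tail=3, size=0
write(70): buf=[_ _ _ 70], head=3, tail=0, size=1
write(50): buf=[50 _ _ 70], head=3, tail=1, size=2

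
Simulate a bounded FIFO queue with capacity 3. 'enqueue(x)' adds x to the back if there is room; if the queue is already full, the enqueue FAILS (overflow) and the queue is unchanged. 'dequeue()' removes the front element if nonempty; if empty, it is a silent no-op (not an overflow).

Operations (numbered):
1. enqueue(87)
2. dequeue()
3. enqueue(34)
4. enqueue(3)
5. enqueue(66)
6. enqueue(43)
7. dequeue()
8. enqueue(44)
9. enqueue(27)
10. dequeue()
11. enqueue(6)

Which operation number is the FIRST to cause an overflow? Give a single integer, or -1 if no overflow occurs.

Answer: 6

Derivation:
1. enqueue(87): size=1
2. dequeue(): size=0
3. enqueue(34): size=1
4. enqueue(3): size=2
5. enqueue(66): size=3
6. enqueue(43): size=3=cap → OVERFLOW (fail)
7. dequeue(): size=2
8. enqueue(44): size=3
9. enqueue(27): size=3=cap → OVERFLOW (fail)
10. dequeue(): size=2
11. enqueue(6): size=3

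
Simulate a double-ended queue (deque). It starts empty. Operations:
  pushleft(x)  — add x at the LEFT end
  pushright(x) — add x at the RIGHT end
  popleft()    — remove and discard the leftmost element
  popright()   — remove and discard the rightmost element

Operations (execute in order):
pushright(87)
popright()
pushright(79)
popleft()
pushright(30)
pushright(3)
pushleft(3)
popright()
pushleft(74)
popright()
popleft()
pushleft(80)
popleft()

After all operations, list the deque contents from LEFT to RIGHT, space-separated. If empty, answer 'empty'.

pushright(87): [87]
popright(): []
pushright(79): [79]
popleft(): []
pushright(30): [30]
pushright(3): [30, 3]
pushleft(3): [3, 30, 3]
popright(): [3, 30]
pushleft(74): [74, 3, 30]
popright(): [74, 3]
popleft(): [3]
pushleft(80): [80, 3]
popleft(): [3]

Answer: 3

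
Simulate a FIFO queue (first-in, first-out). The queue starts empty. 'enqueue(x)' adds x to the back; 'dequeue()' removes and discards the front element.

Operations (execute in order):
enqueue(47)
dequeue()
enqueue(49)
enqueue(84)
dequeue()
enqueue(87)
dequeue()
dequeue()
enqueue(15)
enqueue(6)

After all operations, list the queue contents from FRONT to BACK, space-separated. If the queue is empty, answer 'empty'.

enqueue(47): [47]
dequeue(): []
enqueue(49): [49]
enqueue(84): [49, 84]
dequeue(): [84]
enqueue(87): [84, 87]
dequeue(): [87]
dequeue(): []
enqueue(15): [15]
enqueue(6): [15, 6]

Answer: 15 6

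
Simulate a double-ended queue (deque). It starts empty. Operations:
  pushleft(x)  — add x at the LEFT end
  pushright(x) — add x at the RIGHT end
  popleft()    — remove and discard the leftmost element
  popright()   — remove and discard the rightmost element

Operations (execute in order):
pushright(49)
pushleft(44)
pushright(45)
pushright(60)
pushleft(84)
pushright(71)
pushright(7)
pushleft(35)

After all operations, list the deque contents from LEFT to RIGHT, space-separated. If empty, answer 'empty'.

Answer: 35 84 44 49 45 60 71 7

Derivation:
pushright(49): [49]
pushleft(44): [44, 49]
pushright(45): [44, 49, 45]
pushright(60): [44, 49, 45, 60]
pushleft(84): [84, 44, 49, 45, 60]
pushright(71): [84, 44, 49, 45, 60, 71]
pushright(7): [84, 44, 49, 45, 60, 71, 7]
pushleft(35): [35, 84, 44, 49, 45, 60, 71, 7]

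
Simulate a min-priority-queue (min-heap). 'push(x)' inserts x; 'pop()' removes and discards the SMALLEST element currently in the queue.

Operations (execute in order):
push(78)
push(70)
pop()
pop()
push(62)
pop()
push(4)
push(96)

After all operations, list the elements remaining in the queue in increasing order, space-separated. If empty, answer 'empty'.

push(78): heap contents = [78]
push(70): heap contents = [70, 78]
pop() → 70: heap contents = [78]
pop() → 78: heap contents = []
push(62): heap contents = [62]
pop() → 62: heap contents = []
push(4): heap contents = [4]
push(96): heap contents = [4, 96]

Answer: 4 96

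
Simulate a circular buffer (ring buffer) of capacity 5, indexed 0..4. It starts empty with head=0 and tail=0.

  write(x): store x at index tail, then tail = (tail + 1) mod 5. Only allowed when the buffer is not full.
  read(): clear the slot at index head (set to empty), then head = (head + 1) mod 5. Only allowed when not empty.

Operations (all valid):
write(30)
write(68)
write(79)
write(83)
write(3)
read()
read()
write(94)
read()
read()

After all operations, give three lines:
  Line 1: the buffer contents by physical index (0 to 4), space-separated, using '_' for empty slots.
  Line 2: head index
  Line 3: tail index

write(30): buf=[30 _ _ _ _], head=0, tail=1, size=1
write(68): buf=[30 68 _ _ _], head=0, tail=2, size=2
write(79): buf=[30 68 79 _ _], head=0, tail=3, size=3
write(83): buf=[30 68 79 83 _], head=0, tail=4, size=4
write(3): buf=[30 68 79 83 3], head=0, tail=0, size=5
read(): buf=[_ 68 79 83 3], head=1, tail=0, size=4
read(): buf=[_ _ 79 83 3], head=2, tail=0, size=3
write(94): buf=[94 _ 79 83 3], head=2, tail=1, size=4
read(): buf=[94 _ _ 83 3], head=3, tail=1, size=3
read(): buf=[94 _ _ _ 3], head=4, tail=1, size=2

Answer: 94 _ _ _ 3
4
1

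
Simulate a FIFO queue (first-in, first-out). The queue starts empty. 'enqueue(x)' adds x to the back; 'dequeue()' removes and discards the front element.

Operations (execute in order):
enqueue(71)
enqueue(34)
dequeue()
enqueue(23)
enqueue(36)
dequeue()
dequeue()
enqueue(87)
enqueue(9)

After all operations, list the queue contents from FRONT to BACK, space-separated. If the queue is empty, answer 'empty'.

enqueue(71): [71]
enqueue(34): [71, 34]
dequeue(): [34]
enqueue(23): [34, 23]
enqueue(36): [34, 23, 36]
dequeue(): [23, 36]
dequeue(): [36]
enqueue(87): [36, 87]
enqueue(9): [36, 87, 9]

Answer: 36 87 9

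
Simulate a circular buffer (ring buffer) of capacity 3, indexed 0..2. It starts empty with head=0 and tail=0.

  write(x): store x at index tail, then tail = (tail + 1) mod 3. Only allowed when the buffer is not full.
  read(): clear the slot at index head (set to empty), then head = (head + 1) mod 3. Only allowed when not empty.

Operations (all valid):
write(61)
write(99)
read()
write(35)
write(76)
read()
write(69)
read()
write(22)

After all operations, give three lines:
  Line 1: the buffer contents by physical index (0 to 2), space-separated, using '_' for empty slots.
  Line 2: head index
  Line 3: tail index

Answer: 76 69 22
0
0

Derivation:
write(61): buf=[61 _ _], head=0, tail=1, size=1
write(99): buf=[61 99 _], head=0, tail=2, size=2
read(): buf=[_ 99 _], head=1, tail=2, size=1
write(35): buf=[_ 99 35], head=1, tail=0, size=2
write(76): buf=[76 99 35], head=1, tail=1, size=3
read(): buf=[76 _ 35], head=2, tail=1, size=2
write(69): buf=[76 69 35], head=2, tail=2, size=3
read(): buf=[76 69 _], head=0, tail=2, size=2
write(22): buf=[76 69 22], head=0, tail=0, size=3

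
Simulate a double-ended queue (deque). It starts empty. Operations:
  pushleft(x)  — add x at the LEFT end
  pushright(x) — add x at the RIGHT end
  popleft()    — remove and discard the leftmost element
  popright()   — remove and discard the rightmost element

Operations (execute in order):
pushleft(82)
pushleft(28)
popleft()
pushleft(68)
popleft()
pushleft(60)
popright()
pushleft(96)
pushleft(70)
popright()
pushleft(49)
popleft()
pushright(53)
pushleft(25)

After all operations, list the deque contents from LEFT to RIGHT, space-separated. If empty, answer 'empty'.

pushleft(82): [82]
pushleft(28): [28, 82]
popleft(): [82]
pushleft(68): [68, 82]
popleft(): [82]
pushleft(60): [60, 82]
popright(): [60]
pushleft(96): [96, 60]
pushleft(70): [70, 96, 60]
popright(): [70, 96]
pushleft(49): [49, 70, 96]
popleft(): [70, 96]
pushright(53): [70, 96, 53]
pushleft(25): [25, 70, 96, 53]

Answer: 25 70 96 53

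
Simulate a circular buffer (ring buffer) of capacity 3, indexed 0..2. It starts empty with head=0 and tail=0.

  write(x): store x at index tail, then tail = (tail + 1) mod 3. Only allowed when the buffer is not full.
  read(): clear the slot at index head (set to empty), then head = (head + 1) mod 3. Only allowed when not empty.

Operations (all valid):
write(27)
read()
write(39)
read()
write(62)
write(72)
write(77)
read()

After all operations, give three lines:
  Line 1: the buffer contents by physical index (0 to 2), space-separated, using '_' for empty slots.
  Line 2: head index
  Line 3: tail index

Answer: 72 77 _
0
2

Derivation:
write(27): buf=[27 _ _], head=0, tail=1, size=1
read(): buf=[_ _ _], head=1, tail=1, size=0
write(39): buf=[_ 39 _], head=1, tail=2, size=1
read(): buf=[_ _ _], head=2, tail=2, size=0
write(62): buf=[_ _ 62], head=2, tail=0, size=1
write(72): buf=[72 _ 62], head=2, tail=1, size=2
write(77): buf=[72 77 62], head=2, tail=2, size=3
read(): buf=[72 77 _], head=0, tail=2, size=2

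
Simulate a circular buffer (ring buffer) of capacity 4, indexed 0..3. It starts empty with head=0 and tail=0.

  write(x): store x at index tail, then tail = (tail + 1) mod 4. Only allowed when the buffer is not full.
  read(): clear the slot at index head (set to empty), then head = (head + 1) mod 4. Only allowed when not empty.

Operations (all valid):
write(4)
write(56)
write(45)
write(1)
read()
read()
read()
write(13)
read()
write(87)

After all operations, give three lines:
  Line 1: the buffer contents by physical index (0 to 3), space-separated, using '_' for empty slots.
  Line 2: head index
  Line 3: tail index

write(4): buf=[4 _ _ _], head=0, tail=1, size=1
write(56): buf=[4 56 _ _], head=0, tail=2, size=2
write(45): buf=[4 56 45 _], head=0, tail=3, size=3
write(1): buf=[4 56 45 1], head=0, tail=0, size=4
read(): buf=[_ 56 45 1], head=1, tail=0, size=3
read(): buf=[_ _ 45 1], head=2, tail=0, size=2
read(): buf=[_ _ _ 1], head=3, tail=0, size=1
write(13): buf=[13 _ _ 1], head=3, tail=1, size=2
read(): buf=[13 _ _ _], head=0, tail=1, size=1
write(87): buf=[13 87 _ _], head=0, tail=2, size=2

Answer: 13 87 _ _
0
2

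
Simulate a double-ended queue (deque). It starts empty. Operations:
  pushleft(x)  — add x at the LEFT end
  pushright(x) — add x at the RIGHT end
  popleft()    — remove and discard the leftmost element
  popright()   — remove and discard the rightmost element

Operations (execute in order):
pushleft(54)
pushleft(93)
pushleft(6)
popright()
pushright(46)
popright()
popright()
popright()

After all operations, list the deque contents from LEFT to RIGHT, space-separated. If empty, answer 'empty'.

Answer: empty

Derivation:
pushleft(54): [54]
pushleft(93): [93, 54]
pushleft(6): [6, 93, 54]
popright(): [6, 93]
pushright(46): [6, 93, 46]
popright(): [6, 93]
popright(): [6]
popright(): []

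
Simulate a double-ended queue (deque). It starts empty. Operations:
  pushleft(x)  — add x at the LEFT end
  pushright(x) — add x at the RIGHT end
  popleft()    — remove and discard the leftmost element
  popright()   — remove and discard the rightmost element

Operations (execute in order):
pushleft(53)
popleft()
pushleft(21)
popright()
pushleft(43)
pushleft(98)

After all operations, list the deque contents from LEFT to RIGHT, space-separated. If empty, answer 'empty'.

pushleft(53): [53]
popleft(): []
pushleft(21): [21]
popright(): []
pushleft(43): [43]
pushleft(98): [98, 43]

Answer: 98 43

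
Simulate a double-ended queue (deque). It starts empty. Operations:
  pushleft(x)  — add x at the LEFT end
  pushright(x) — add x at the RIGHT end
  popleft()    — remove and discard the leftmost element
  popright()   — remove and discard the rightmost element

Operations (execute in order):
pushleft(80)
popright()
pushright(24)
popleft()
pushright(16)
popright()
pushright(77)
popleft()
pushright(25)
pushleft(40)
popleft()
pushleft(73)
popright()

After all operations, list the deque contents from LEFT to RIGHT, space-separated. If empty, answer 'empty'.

Answer: 73

Derivation:
pushleft(80): [80]
popright(): []
pushright(24): [24]
popleft(): []
pushright(16): [16]
popright(): []
pushright(77): [77]
popleft(): []
pushright(25): [25]
pushleft(40): [40, 25]
popleft(): [25]
pushleft(73): [73, 25]
popright(): [73]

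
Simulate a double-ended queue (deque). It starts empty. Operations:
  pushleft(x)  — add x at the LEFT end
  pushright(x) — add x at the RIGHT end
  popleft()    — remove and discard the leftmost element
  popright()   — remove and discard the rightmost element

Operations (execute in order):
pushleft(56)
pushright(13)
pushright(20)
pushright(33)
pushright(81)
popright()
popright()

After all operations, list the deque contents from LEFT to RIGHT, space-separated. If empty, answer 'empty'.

pushleft(56): [56]
pushright(13): [56, 13]
pushright(20): [56, 13, 20]
pushright(33): [56, 13, 20, 33]
pushright(81): [56, 13, 20, 33, 81]
popright(): [56, 13, 20, 33]
popright(): [56, 13, 20]

Answer: 56 13 20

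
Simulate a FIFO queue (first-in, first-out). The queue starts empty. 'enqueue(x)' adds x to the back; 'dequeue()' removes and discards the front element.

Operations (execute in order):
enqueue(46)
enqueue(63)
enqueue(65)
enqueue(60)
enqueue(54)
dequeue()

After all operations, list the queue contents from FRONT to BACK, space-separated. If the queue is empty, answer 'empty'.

Answer: 63 65 60 54

Derivation:
enqueue(46): [46]
enqueue(63): [46, 63]
enqueue(65): [46, 63, 65]
enqueue(60): [46, 63, 65, 60]
enqueue(54): [46, 63, 65, 60, 54]
dequeue(): [63, 65, 60, 54]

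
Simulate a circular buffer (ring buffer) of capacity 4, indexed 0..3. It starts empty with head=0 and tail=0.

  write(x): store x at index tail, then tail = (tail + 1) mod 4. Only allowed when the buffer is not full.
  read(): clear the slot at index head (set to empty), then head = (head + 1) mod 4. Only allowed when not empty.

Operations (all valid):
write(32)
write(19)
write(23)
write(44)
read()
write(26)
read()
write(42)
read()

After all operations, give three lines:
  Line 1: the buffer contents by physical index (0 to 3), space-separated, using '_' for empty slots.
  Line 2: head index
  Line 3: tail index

write(32): buf=[32 _ _ _], head=0, tail=1, size=1
write(19): buf=[32 19 _ _], head=0, tail=2, size=2
write(23): buf=[32 19 23 _], head=0, tail=3, size=3
write(44): buf=[32 19 23 44], head=0, tail=0, size=4
read(): buf=[_ 19 23 44], head=1, tail=0, size=3
write(26): buf=[26 19 23 44], head=1, tail=1, size=4
read(): buf=[26 _ 23 44], head=2, tail=1, size=3
write(42): buf=[26 42 23 44], head=2, tail=2, size=4
read(): buf=[26 42 _ 44], head=3, tail=2, size=3

Answer: 26 42 _ 44
3
2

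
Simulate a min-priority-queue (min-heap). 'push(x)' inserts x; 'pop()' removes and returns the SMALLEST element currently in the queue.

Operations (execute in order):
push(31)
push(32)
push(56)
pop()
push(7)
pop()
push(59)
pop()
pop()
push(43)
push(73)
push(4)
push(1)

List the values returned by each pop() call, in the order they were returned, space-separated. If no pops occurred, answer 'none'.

push(31): heap contents = [31]
push(32): heap contents = [31, 32]
push(56): heap contents = [31, 32, 56]
pop() → 31: heap contents = [32, 56]
push(7): heap contents = [7, 32, 56]
pop() → 7: heap contents = [32, 56]
push(59): heap contents = [32, 56, 59]
pop() → 32: heap contents = [56, 59]
pop() → 56: heap contents = [59]
push(43): heap contents = [43, 59]
push(73): heap contents = [43, 59, 73]
push(4): heap contents = [4, 43, 59, 73]
push(1): heap contents = [1, 4, 43, 59, 73]

Answer: 31 7 32 56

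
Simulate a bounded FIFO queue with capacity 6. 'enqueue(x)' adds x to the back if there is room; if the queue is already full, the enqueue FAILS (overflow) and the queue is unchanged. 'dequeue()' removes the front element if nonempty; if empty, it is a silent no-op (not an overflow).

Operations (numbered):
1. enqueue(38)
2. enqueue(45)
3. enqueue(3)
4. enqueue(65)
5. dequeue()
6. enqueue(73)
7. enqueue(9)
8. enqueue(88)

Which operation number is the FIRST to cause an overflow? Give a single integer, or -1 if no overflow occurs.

Answer: -1

Derivation:
1. enqueue(38): size=1
2. enqueue(45): size=2
3. enqueue(3): size=3
4. enqueue(65): size=4
5. dequeue(): size=3
6. enqueue(73): size=4
7. enqueue(9): size=5
8. enqueue(88): size=6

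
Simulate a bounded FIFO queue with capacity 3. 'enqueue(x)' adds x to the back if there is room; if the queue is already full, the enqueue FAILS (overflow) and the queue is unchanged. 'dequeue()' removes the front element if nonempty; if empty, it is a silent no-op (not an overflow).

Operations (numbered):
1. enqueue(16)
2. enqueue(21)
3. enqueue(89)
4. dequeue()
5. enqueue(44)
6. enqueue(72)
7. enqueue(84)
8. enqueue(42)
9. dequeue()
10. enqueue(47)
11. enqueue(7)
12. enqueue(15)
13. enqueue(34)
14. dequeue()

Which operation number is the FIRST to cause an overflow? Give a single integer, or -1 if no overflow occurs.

Answer: 6

Derivation:
1. enqueue(16): size=1
2. enqueue(21): size=2
3. enqueue(89): size=3
4. dequeue(): size=2
5. enqueue(44): size=3
6. enqueue(72): size=3=cap → OVERFLOW (fail)
7. enqueue(84): size=3=cap → OVERFLOW (fail)
8. enqueue(42): size=3=cap → OVERFLOW (fail)
9. dequeue(): size=2
10. enqueue(47): size=3
11. enqueue(7): size=3=cap → OVERFLOW (fail)
12. enqueue(15): size=3=cap → OVERFLOW (fail)
13. enqueue(34): size=3=cap → OVERFLOW (fail)
14. dequeue(): size=2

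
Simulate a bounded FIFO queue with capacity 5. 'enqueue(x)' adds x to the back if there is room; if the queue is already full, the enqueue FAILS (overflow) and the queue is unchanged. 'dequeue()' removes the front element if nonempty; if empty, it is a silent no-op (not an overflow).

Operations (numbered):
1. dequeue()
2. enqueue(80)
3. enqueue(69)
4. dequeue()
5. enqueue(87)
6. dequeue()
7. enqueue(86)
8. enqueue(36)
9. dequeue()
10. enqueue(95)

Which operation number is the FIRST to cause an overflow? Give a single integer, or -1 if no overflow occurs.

Answer: -1

Derivation:
1. dequeue(): empty, no-op, size=0
2. enqueue(80): size=1
3. enqueue(69): size=2
4. dequeue(): size=1
5. enqueue(87): size=2
6. dequeue(): size=1
7. enqueue(86): size=2
8. enqueue(36): size=3
9. dequeue(): size=2
10. enqueue(95): size=3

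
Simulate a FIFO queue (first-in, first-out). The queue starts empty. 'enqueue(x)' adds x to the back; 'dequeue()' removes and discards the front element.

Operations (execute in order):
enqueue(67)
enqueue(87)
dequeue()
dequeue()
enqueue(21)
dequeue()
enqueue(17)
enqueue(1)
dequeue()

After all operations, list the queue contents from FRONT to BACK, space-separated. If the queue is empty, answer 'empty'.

Answer: 1

Derivation:
enqueue(67): [67]
enqueue(87): [67, 87]
dequeue(): [87]
dequeue(): []
enqueue(21): [21]
dequeue(): []
enqueue(17): [17]
enqueue(1): [17, 1]
dequeue(): [1]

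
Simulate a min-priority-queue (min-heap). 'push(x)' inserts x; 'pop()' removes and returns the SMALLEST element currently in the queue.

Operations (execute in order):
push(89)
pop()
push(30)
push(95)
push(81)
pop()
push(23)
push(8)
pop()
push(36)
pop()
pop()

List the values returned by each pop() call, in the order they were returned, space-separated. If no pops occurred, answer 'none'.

Answer: 89 30 8 23 36

Derivation:
push(89): heap contents = [89]
pop() → 89: heap contents = []
push(30): heap contents = [30]
push(95): heap contents = [30, 95]
push(81): heap contents = [30, 81, 95]
pop() → 30: heap contents = [81, 95]
push(23): heap contents = [23, 81, 95]
push(8): heap contents = [8, 23, 81, 95]
pop() → 8: heap contents = [23, 81, 95]
push(36): heap contents = [23, 36, 81, 95]
pop() → 23: heap contents = [36, 81, 95]
pop() → 36: heap contents = [81, 95]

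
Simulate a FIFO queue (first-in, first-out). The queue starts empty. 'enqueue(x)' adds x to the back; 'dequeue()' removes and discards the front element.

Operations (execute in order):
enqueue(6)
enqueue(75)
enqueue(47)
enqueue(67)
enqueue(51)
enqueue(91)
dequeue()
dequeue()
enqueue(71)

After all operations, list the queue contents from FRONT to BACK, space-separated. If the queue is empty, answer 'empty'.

Answer: 47 67 51 91 71

Derivation:
enqueue(6): [6]
enqueue(75): [6, 75]
enqueue(47): [6, 75, 47]
enqueue(67): [6, 75, 47, 67]
enqueue(51): [6, 75, 47, 67, 51]
enqueue(91): [6, 75, 47, 67, 51, 91]
dequeue(): [75, 47, 67, 51, 91]
dequeue(): [47, 67, 51, 91]
enqueue(71): [47, 67, 51, 91, 71]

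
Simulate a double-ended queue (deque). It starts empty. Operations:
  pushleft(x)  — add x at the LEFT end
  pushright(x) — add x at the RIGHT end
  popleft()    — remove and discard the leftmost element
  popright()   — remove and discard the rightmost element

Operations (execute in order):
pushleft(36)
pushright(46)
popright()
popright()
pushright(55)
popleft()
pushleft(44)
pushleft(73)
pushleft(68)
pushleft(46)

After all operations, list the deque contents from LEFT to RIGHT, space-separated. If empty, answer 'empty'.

Answer: 46 68 73 44

Derivation:
pushleft(36): [36]
pushright(46): [36, 46]
popright(): [36]
popright(): []
pushright(55): [55]
popleft(): []
pushleft(44): [44]
pushleft(73): [73, 44]
pushleft(68): [68, 73, 44]
pushleft(46): [46, 68, 73, 44]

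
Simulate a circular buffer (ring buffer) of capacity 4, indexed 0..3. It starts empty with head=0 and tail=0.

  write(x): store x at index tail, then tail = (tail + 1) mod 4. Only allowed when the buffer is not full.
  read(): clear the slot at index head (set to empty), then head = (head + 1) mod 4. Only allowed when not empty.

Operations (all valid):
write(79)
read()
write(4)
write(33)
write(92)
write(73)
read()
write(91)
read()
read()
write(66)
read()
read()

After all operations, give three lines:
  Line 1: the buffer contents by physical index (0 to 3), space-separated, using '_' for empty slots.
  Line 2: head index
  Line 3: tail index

Answer: _ _ 66 _
2
3

Derivation:
write(79): buf=[79 _ _ _], head=0, tail=1, size=1
read(): buf=[_ _ _ _], head=1, tail=1, size=0
write(4): buf=[_ 4 _ _], head=1, tail=2, size=1
write(33): buf=[_ 4 33 _], head=1, tail=3, size=2
write(92): buf=[_ 4 33 92], head=1, tail=0, size=3
write(73): buf=[73 4 33 92], head=1, tail=1, size=4
read(): buf=[73 _ 33 92], head=2, tail=1, size=3
write(91): buf=[73 91 33 92], head=2, tail=2, size=4
read(): buf=[73 91 _ 92], head=3, tail=2, size=3
read(): buf=[73 91 _ _], head=0, tail=2, size=2
write(66): buf=[73 91 66 _], head=0, tail=3, size=3
read(): buf=[_ 91 66 _], head=1, tail=3, size=2
read(): buf=[_ _ 66 _], head=2, tail=3, size=1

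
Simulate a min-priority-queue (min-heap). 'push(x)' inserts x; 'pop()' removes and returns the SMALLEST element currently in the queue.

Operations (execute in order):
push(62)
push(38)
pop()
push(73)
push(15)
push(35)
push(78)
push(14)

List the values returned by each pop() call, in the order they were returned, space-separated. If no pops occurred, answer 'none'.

Answer: 38

Derivation:
push(62): heap contents = [62]
push(38): heap contents = [38, 62]
pop() → 38: heap contents = [62]
push(73): heap contents = [62, 73]
push(15): heap contents = [15, 62, 73]
push(35): heap contents = [15, 35, 62, 73]
push(78): heap contents = [15, 35, 62, 73, 78]
push(14): heap contents = [14, 15, 35, 62, 73, 78]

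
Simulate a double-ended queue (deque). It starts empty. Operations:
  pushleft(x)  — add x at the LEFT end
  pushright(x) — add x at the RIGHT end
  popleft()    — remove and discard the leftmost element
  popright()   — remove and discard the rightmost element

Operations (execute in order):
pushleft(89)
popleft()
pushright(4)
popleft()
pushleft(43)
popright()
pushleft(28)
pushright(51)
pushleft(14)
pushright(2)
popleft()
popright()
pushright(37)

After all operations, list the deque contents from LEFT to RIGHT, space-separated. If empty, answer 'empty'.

Answer: 28 51 37

Derivation:
pushleft(89): [89]
popleft(): []
pushright(4): [4]
popleft(): []
pushleft(43): [43]
popright(): []
pushleft(28): [28]
pushright(51): [28, 51]
pushleft(14): [14, 28, 51]
pushright(2): [14, 28, 51, 2]
popleft(): [28, 51, 2]
popright(): [28, 51]
pushright(37): [28, 51, 37]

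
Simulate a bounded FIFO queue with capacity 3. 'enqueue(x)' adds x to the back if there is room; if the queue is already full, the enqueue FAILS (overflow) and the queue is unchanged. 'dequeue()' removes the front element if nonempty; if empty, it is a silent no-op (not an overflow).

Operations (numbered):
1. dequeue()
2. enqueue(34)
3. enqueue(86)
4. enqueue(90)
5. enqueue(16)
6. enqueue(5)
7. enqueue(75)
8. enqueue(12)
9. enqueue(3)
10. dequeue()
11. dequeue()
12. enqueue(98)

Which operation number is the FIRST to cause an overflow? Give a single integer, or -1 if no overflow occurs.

Answer: 5

Derivation:
1. dequeue(): empty, no-op, size=0
2. enqueue(34): size=1
3. enqueue(86): size=2
4. enqueue(90): size=3
5. enqueue(16): size=3=cap → OVERFLOW (fail)
6. enqueue(5): size=3=cap → OVERFLOW (fail)
7. enqueue(75): size=3=cap → OVERFLOW (fail)
8. enqueue(12): size=3=cap → OVERFLOW (fail)
9. enqueue(3): size=3=cap → OVERFLOW (fail)
10. dequeue(): size=2
11. dequeue(): size=1
12. enqueue(98): size=2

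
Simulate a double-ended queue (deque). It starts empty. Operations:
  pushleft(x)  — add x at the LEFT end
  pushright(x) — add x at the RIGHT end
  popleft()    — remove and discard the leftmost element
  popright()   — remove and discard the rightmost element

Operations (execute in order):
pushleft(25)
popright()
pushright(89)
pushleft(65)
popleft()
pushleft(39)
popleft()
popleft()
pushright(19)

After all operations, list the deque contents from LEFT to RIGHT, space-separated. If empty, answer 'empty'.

pushleft(25): [25]
popright(): []
pushright(89): [89]
pushleft(65): [65, 89]
popleft(): [89]
pushleft(39): [39, 89]
popleft(): [89]
popleft(): []
pushright(19): [19]

Answer: 19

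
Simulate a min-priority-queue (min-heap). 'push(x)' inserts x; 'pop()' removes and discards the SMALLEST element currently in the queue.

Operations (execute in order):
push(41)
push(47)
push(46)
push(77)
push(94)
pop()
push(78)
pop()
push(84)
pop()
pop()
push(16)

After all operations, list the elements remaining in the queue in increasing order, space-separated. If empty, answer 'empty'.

push(41): heap contents = [41]
push(47): heap contents = [41, 47]
push(46): heap contents = [41, 46, 47]
push(77): heap contents = [41, 46, 47, 77]
push(94): heap contents = [41, 46, 47, 77, 94]
pop() → 41: heap contents = [46, 47, 77, 94]
push(78): heap contents = [46, 47, 77, 78, 94]
pop() → 46: heap contents = [47, 77, 78, 94]
push(84): heap contents = [47, 77, 78, 84, 94]
pop() → 47: heap contents = [77, 78, 84, 94]
pop() → 77: heap contents = [78, 84, 94]
push(16): heap contents = [16, 78, 84, 94]

Answer: 16 78 84 94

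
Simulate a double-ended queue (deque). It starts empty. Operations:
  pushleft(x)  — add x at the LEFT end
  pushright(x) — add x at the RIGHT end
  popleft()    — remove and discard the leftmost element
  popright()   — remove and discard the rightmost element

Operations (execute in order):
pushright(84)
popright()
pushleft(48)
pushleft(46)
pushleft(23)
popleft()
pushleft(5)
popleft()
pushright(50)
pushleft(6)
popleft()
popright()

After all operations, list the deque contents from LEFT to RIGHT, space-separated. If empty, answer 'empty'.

pushright(84): [84]
popright(): []
pushleft(48): [48]
pushleft(46): [46, 48]
pushleft(23): [23, 46, 48]
popleft(): [46, 48]
pushleft(5): [5, 46, 48]
popleft(): [46, 48]
pushright(50): [46, 48, 50]
pushleft(6): [6, 46, 48, 50]
popleft(): [46, 48, 50]
popright(): [46, 48]

Answer: 46 48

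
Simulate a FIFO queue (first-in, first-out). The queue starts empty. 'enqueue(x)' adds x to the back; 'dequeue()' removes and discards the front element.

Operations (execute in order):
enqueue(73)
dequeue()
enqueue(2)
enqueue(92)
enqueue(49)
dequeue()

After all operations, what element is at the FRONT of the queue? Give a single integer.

Answer: 92

Derivation:
enqueue(73): queue = [73]
dequeue(): queue = []
enqueue(2): queue = [2]
enqueue(92): queue = [2, 92]
enqueue(49): queue = [2, 92, 49]
dequeue(): queue = [92, 49]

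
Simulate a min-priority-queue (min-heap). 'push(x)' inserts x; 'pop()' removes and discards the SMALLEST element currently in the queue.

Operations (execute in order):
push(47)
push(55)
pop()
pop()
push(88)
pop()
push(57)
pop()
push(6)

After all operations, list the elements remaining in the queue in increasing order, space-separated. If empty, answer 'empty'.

push(47): heap contents = [47]
push(55): heap contents = [47, 55]
pop() → 47: heap contents = [55]
pop() → 55: heap contents = []
push(88): heap contents = [88]
pop() → 88: heap contents = []
push(57): heap contents = [57]
pop() → 57: heap contents = []
push(6): heap contents = [6]

Answer: 6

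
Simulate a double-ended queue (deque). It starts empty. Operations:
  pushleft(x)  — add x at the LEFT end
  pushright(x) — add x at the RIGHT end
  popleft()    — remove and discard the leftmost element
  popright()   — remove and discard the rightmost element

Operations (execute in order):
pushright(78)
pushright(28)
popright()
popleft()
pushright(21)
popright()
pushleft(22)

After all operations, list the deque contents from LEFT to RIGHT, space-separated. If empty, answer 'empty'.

pushright(78): [78]
pushright(28): [78, 28]
popright(): [78]
popleft(): []
pushright(21): [21]
popright(): []
pushleft(22): [22]

Answer: 22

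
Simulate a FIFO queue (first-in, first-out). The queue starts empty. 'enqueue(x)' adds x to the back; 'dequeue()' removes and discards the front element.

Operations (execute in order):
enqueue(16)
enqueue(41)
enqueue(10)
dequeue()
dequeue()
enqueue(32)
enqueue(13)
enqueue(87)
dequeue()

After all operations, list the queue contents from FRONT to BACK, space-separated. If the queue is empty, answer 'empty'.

enqueue(16): [16]
enqueue(41): [16, 41]
enqueue(10): [16, 41, 10]
dequeue(): [41, 10]
dequeue(): [10]
enqueue(32): [10, 32]
enqueue(13): [10, 32, 13]
enqueue(87): [10, 32, 13, 87]
dequeue(): [32, 13, 87]

Answer: 32 13 87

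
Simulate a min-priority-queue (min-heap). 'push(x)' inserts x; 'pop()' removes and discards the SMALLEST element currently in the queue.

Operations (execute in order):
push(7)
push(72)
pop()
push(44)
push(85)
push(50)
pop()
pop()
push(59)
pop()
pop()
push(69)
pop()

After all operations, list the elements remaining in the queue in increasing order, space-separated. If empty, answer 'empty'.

push(7): heap contents = [7]
push(72): heap contents = [7, 72]
pop() → 7: heap contents = [72]
push(44): heap contents = [44, 72]
push(85): heap contents = [44, 72, 85]
push(50): heap contents = [44, 50, 72, 85]
pop() → 44: heap contents = [50, 72, 85]
pop() → 50: heap contents = [72, 85]
push(59): heap contents = [59, 72, 85]
pop() → 59: heap contents = [72, 85]
pop() → 72: heap contents = [85]
push(69): heap contents = [69, 85]
pop() → 69: heap contents = [85]

Answer: 85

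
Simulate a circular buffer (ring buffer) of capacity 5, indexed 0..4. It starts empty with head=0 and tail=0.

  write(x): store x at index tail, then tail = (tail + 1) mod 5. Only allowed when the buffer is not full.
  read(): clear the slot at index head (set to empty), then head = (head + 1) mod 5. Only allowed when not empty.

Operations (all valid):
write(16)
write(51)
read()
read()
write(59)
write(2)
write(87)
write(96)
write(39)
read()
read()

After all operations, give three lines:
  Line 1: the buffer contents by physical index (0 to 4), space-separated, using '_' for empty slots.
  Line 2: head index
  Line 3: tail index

Answer: 96 39 _ _ 87
4
2

Derivation:
write(16): buf=[16 _ _ _ _], head=0, tail=1, size=1
write(51): buf=[16 51 _ _ _], head=0, tail=2, size=2
read(): buf=[_ 51 _ _ _], head=1, tail=2, size=1
read(): buf=[_ _ _ _ _], head=2, tail=2, size=0
write(59): buf=[_ _ 59 _ _], head=2, tail=3, size=1
write(2): buf=[_ _ 59 2 _], head=2, tail=4, size=2
write(87): buf=[_ _ 59 2 87], head=2, tail=0, size=3
write(96): buf=[96 _ 59 2 87], head=2, tail=1, size=4
write(39): buf=[96 39 59 2 87], head=2, tail=2, size=5
read(): buf=[96 39 _ 2 87], head=3, tail=2, size=4
read(): buf=[96 39 _ _ 87], head=4, tail=2, size=3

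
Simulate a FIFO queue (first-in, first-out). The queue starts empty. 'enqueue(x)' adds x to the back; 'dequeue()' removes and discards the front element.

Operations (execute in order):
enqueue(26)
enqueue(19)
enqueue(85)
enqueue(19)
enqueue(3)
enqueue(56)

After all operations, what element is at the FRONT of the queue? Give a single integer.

Answer: 26

Derivation:
enqueue(26): queue = [26]
enqueue(19): queue = [26, 19]
enqueue(85): queue = [26, 19, 85]
enqueue(19): queue = [26, 19, 85, 19]
enqueue(3): queue = [26, 19, 85, 19, 3]
enqueue(56): queue = [26, 19, 85, 19, 3, 56]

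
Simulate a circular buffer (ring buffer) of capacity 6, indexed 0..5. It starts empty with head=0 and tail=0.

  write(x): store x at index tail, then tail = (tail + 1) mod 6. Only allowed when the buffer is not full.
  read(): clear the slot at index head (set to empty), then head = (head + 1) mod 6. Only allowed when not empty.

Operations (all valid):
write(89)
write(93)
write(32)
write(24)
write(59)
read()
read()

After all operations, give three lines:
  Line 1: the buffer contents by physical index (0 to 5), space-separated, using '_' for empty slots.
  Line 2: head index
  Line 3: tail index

write(89): buf=[89 _ _ _ _ _], head=0, tail=1, size=1
write(93): buf=[89 93 _ _ _ _], head=0, tail=2, size=2
write(32): buf=[89 93 32 _ _ _], head=0, tail=3, size=3
write(24): buf=[89 93 32 24 _ _], head=0, tail=4, size=4
write(59): buf=[89 93 32 24 59 _], head=0, tail=5, size=5
read(): buf=[_ 93 32 24 59 _], head=1, tail=5, size=4
read(): buf=[_ _ 32 24 59 _], head=2, tail=5, size=3

Answer: _ _ 32 24 59 _
2
5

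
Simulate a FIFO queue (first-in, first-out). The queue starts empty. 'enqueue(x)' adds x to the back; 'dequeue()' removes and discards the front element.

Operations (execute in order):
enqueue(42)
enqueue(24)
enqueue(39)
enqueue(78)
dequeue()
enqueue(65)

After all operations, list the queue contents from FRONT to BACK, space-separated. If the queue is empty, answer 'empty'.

Answer: 24 39 78 65

Derivation:
enqueue(42): [42]
enqueue(24): [42, 24]
enqueue(39): [42, 24, 39]
enqueue(78): [42, 24, 39, 78]
dequeue(): [24, 39, 78]
enqueue(65): [24, 39, 78, 65]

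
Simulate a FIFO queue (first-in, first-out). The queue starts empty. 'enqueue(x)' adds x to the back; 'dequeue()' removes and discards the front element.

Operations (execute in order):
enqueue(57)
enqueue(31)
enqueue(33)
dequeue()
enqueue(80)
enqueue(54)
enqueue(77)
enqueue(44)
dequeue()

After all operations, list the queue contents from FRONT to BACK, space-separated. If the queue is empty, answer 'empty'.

Answer: 33 80 54 77 44

Derivation:
enqueue(57): [57]
enqueue(31): [57, 31]
enqueue(33): [57, 31, 33]
dequeue(): [31, 33]
enqueue(80): [31, 33, 80]
enqueue(54): [31, 33, 80, 54]
enqueue(77): [31, 33, 80, 54, 77]
enqueue(44): [31, 33, 80, 54, 77, 44]
dequeue(): [33, 80, 54, 77, 44]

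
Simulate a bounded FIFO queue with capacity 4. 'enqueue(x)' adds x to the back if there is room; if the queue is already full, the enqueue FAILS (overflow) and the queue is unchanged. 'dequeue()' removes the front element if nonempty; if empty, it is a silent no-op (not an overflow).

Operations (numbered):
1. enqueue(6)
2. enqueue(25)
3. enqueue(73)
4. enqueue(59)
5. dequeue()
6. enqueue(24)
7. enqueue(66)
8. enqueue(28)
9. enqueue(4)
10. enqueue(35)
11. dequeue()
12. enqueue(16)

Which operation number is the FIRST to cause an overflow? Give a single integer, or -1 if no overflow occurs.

Answer: 7

Derivation:
1. enqueue(6): size=1
2. enqueue(25): size=2
3. enqueue(73): size=3
4. enqueue(59): size=4
5. dequeue(): size=3
6. enqueue(24): size=4
7. enqueue(66): size=4=cap → OVERFLOW (fail)
8. enqueue(28): size=4=cap → OVERFLOW (fail)
9. enqueue(4): size=4=cap → OVERFLOW (fail)
10. enqueue(35): size=4=cap → OVERFLOW (fail)
11. dequeue(): size=3
12. enqueue(16): size=4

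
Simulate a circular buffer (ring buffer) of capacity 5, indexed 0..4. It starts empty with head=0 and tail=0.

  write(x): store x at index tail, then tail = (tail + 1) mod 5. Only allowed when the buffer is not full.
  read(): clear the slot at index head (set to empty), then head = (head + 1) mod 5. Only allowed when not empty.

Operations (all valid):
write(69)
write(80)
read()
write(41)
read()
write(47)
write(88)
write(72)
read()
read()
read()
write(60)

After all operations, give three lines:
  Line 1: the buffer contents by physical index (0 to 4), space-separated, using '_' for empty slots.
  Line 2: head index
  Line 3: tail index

write(69): buf=[69 _ _ _ _], head=0, tail=1, size=1
write(80): buf=[69 80 _ _ _], head=0, tail=2, size=2
read(): buf=[_ 80 _ _ _], head=1, tail=2, size=1
write(41): buf=[_ 80 41 _ _], head=1, tail=3, size=2
read(): buf=[_ _ 41 _ _], head=2, tail=3, size=1
write(47): buf=[_ _ 41 47 _], head=2, tail=4, size=2
write(88): buf=[_ _ 41 47 88], head=2, tail=0, size=3
write(72): buf=[72 _ 41 47 88], head=2, tail=1, size=4
read(): buf=[72 _ _ 47 88], head=3, tail=1, size=3
read(): buf=[72 _ _ _ 88], head=4, tail=1, size=2
read(): buf=[72 _ _ _ _], head=0, tail=1, size=1
write(60): buf=[72 60 _ _ _], head=0, tail=2, size=2

Answer: 72 60 _ _ _
0
2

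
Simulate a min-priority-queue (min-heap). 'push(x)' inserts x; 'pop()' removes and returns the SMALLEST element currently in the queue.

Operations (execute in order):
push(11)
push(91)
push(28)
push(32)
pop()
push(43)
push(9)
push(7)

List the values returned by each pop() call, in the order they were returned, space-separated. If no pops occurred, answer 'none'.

push(11): heap contents = [11]
push(91): heap contents = [11, 91]
push(28): heap contents = [11, 28, 91]
push(32): heap contents = [11, 28, 32, 91]
pop() → 11: heap contents = [28, 32, 91]
push(43): heap contents = [28, 32, 43, 91]
push(9): heap contents = [9, 28, 32, 43, 91]
push(7): heap contents = [7, 9, 28, 32, 43, 91]

Answer: 11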